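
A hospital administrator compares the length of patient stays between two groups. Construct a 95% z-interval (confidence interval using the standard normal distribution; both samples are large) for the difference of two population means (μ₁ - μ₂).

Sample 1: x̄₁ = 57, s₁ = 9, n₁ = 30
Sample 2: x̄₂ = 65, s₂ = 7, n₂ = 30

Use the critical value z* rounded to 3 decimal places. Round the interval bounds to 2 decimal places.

Both samples are large (n₁ = 30 ≥ 30, n₂ = 30 ≥ 30), so a z-interval for the difference of means applies.

Point estimate: x̄₁ - x̄₂ = 57 - 65 = -8

Standard error: SE = √(s₁²/n₁ + s₂²/n₂)
= √(9²/30 + 7²/30)
= √(2.700000 + 1.633333)
= 2.081666

For 95% confidence, z* = 1.96 (from standard normal table)
Margin of error: E = z* × SE = 1.96 × 2.081666 = 4.0801

Z-interval: (x̄₁ - x̄₂) ± E = -8 ± 4.0801 = (-12.0801, -3.9199)

Rounded to 2 decimal places:

(-12.08, -3.92)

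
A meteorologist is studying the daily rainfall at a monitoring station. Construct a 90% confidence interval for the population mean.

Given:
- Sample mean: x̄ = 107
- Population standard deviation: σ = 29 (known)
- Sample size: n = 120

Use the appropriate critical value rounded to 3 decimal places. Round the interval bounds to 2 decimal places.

The population standard deviation σ is known, so use a z-interval (standard normal critical value).

For 90% confidence, z* = 1.645 (from standard normal table)

Standard error: SE = σ/√n = 29/√120 = 2.647326

Margin of error: E = z* × SE = 1.645 × 2.647326 = 4.3549

Z-interval: x̄ ± E = 107 ± 4.3549 = (102.6451, 111.3549)

Rounded to 2 decimal places:

(102.65, 111.35)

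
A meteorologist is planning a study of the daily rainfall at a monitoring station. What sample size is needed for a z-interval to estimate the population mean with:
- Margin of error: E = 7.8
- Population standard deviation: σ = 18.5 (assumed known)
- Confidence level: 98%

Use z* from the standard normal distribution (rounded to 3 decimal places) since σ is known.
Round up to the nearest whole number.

Using z* since population σ is known (z-interval formula).

For 98% confidence, z* = 2.326 (from standard normal table)

Sample size formula for z-interval: n = (z*σ/E)²

n = (2.326 × 18.5 / 7.8)²
  = (5.516795)²
  = 30.4350

Round up to the nearest whole number: n = 31

31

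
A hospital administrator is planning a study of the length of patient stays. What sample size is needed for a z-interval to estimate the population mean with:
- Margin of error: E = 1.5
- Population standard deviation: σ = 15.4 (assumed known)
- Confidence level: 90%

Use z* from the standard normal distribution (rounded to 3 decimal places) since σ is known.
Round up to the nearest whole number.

Using z* since population σ is known (z-interval formula).

For 90% confidence, z* = 1.645 (from standard normal table)

Sample size formula for z-interval: n = (z*σ/E)²

n = (1.645 × 15.4 / 1.5)²
  = (16.888667)²
  = 285.2271

Round up to the nearest whole number: n = 286

286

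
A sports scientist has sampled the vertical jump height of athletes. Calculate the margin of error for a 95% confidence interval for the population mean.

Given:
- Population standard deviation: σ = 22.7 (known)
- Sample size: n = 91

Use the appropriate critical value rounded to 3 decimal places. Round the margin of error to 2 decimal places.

The population standard deviation σ is known, so use the z-interval margin of error formula.

For 95% confidence, z* = 1.96 (from standard normal table)

Margin of error formula for z-interval: E = z* × σ/√n

E = 1.96 × 22.7/√91
  = 1.96 × 2.379607
  = 4.6640

Rounded to 2 decimal places:

4.66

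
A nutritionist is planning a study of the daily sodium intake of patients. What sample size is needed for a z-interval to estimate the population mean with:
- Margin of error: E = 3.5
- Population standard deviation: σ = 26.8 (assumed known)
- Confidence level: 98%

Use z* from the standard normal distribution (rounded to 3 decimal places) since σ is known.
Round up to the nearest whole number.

Using z* since population σ is known (z-interval formula).

For 98% confidence, z* = 2.326 (from standard normal table)

Sample size formula for z-interval: n = (z*σ/E)²

n = (2.326 × 26.8 / 3.5)²
  = (17.810514)²
  = 317.2144

Round up to the nearest whole number: n = 318

318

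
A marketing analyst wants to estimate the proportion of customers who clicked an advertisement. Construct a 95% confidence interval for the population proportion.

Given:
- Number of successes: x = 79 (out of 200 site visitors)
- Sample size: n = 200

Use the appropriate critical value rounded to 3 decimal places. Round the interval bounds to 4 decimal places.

Sample proportion: p̂ = 79/200 = 0.395000

Check conditions for normal approximation:
  np̂ = 79 ≥ 10 ✓
  n(1-p̂) = 121 ≥ 10 ✓

The sample is large enough, so use a z-interval (normal approximation) for the proportion.

For 95% confidence, z* = 1.96 (from standard normal table)

Standard error: SE = √(p̂(1-p̂)/n) = √(0.395000×0.605000/200) = 0.03456696

Margin of error: E = z* × SE = 1.96 × 0.03456696 = 0.067751

Z-interval: p̂ ± E = 0.395000 ± 0.067751 = (0.327249, 0.462751)

Rounded to 4 decimal places:

(0.3272, 0.4628)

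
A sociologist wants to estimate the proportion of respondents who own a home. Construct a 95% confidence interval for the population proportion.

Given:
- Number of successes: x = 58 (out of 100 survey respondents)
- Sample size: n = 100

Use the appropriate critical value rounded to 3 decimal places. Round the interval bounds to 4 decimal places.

Sample proportion: p̂ = 58/100 = 0.580000

Check conditions for normal approximation:
  np̂ = 58 ≥ 10 ✓
  n(1-p̂) = 42 ≥ 10 ✓

The sample is large enough, so use a z-interval (normal approximation) for the proportion.

For 95% confidence, z* = 1.96 (from standard normal table)

Standard error: SE = √(p̂(1-p̂)/n) = √(0.580000×0.420000/100) = 0.04935585

Margin of error: E = z* × SE = 1.96 × 0.04935585 = 0.096737

Z-interval: p̂ ± E = 0.580000 ± 0.096737 = (0.483263, 0.676737)

Rounded to 4 decimal places:

(0.4833, 0.6767)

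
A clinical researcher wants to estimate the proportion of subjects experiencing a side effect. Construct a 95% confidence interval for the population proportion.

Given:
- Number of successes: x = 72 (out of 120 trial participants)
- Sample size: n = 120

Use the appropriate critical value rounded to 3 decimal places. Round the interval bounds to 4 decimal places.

Sample proportion: p̂ = 72/120 = 0.600000

Check conditions for normal approximation:
  np̂ = 72 ≥ 10 ✓
  n(1-p̂) = 48 ≥ 10 ✓

The sample is large enough, so use a z-interval (normal approximation) for the proportion.

For 95% confidence, z* = 1.96 (from standard normal table)

Standard error: SE = √(p̂(1-p̂)/n) = √(0.600000×0.400000/120) = 0.04472136

Margin of error: E = z* × SE = 1.96 × 0.04472136 = 0.087654

Z-interval: p̂ ± E = 0.600000 ± 0.087654 = (0.512346, 0.687654)

Rounded to 4 decimal places:

(0.5123, 0.6877)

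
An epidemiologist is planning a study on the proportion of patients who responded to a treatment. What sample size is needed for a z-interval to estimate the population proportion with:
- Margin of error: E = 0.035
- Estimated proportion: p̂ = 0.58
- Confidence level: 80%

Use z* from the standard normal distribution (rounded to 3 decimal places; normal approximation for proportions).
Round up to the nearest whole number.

Using z* for proportion z-interval (normal approximation).

For 80% confidence, z* = 1.282 (from standard normal table)

Sample size formula for proportion z-interval: n = z*²p̂(1-p̂)/E²

n = 1.282² × 0.58 × 0.42 / 0.035²
  = 1.643524 × 0.2436 / 0.001225
  = 326.8265

Round up to the nearest whole number: n = 327

327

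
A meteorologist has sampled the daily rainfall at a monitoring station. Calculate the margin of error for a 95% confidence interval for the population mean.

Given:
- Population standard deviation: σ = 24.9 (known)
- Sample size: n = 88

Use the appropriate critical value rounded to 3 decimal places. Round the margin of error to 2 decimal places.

The population standard deviation σ is known, so use the z-interval margin of error formula.

For 95% confidence, z* = 1.96 (from standard normal table)

Margin of error formula for z-interval: E = z* × σ/√n

E = 1.96 × 24.9/√88
  = 1.96 × 2.654349
  = 5.2025

Rounded to 2 decimal places:

5.20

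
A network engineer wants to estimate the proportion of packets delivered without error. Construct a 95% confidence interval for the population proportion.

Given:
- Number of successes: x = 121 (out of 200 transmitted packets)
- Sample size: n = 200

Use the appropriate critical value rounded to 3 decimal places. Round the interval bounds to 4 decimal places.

Sample proportion: p̂ = 121/200 = 0.605000

Check conditions for normal approximation:
  np̂ = 121 ≥ 10 ✓
  n(1-p̂) = 79 ≥ 10 ✓

The sample is large enough, so use a z-interval (normal approximation) for the proportion.

For 95% confidence, z* = 1.96 (from standard normal table)

Standard error: SE = √(p̂(1-p̂)/n) = √(0.605000×0.395000/200) = 0.03456696

Margin of error: E = z* × SE = 1.96 × 0.03456696 = 0.067751

Z-interval: p̂ ± E = 0.605000 ± 0.067751 = (0.537249, 0.672751)

Rounded to 4 decimal places:

(0.5372, 0.6728)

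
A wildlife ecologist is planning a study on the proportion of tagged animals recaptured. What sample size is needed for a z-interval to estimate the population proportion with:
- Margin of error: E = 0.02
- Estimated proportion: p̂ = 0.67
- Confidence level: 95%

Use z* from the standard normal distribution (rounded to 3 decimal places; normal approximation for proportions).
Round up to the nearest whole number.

Using z* for proportion z-interval (normal approximation).

For 95% confidence, z* = 1.96 (from standard normal table)

Sample size formula for proportion z-interval: n = z*²p̂(1-p̂)/E²

n = 1.96² × 0.67 × 0.33 / 0.02²
  = 3.8416 × 0.2211 / 0.0004
  = 2123.4444

Round up to the nearest whole number: n = 2124

2124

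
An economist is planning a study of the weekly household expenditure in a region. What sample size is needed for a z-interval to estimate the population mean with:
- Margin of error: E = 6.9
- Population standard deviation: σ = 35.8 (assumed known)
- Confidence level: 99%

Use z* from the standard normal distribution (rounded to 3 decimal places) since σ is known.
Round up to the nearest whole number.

Using z* since population σ is known (z-interval formula).

For 99% confidence, z* = 2.576 (from standard normal table)

Sample size formula for z-interval: n = (z*σ/E)²

n = (2.576 × 35.8 / 6.9)²
  = (13.365333)²
  = 178.6321

Round up to the nearest whole number: n = 179

179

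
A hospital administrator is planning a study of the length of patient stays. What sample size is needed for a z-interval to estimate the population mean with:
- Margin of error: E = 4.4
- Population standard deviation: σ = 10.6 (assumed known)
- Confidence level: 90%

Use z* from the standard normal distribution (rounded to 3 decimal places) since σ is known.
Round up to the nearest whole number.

Using z* since population σ is known (z-interval formula).

For 90% confidence, z* = 1.645 (from standard normal table)

Sample size formula for z-interval: n = (z*σ/E)²

n = (1.645 × 10.6 / 4.4)²
  = (3.962955)²
  = 15.7050

Round up to the nearest whole number: n = 16

16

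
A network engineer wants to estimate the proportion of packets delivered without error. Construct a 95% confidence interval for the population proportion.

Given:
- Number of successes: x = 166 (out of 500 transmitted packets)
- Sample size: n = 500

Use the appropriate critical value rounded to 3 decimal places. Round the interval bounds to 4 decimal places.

Sample proportion: p̂ = 166/500 = 0.332000

Check conditions for normal approximation:
  np̂ = 166 ≥ 10 ✓
  n(1-p̂) = 334 ≥ 10 ✓

The sample is large enough, so use a z-interval (normal approximation) for the proportion.

For 95% confidence, z* = 1.96 (from standard normal table)

Standard error: SE = √(p̂(1-p̂)/n) = √(0.332000×0.668000/500) = 0.02106067

Margin of error: E = z* × SE = 1.96 × 0.02106067 = 0.041279

Z-interval: p̂ ± E = 0.332000 ± 0.041279 = (0.290721, 0.373279)

Rounded to 4 decimal places:

(0.2907, 0.3733)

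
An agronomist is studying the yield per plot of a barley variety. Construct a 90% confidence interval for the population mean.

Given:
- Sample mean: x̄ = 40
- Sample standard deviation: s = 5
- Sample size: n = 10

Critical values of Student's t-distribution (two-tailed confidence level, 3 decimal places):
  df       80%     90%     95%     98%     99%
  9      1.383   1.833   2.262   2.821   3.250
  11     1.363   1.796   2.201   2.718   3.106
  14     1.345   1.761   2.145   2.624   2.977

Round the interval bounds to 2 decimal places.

The population standard deviation σ is unknown (only the sample standard deviation s is given), so use a t-interval with df = n - 1 = 10 - 1 = 9.

For 90% confidence with df = 9, t* = 1.833 (from t-table)

Standard error: SE = s/√n = 5/√10 = 1.581139

Margin of error: E = t* × SE = 1.833 × 1.581139 = 2.8982

T-interval: x̄ ± E = 40 ± 2.8982 = (37.1018, 42.8982)

Rounded to 2 decimal places:

(37.10, 42.90)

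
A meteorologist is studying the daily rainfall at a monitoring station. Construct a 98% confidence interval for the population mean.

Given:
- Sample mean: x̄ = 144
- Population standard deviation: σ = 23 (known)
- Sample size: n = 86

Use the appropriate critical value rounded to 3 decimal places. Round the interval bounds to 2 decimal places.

The population standard deviation σ is known, so use a z-interval (standard normal critical value).

For 98% confidence, z* = 2.326 (from standard normal table)

Standard error: SE = σ/√n = 23/√86 = 2.480154

Margin of error: E = z* × SE = 2.326 × 2.480154 = 5.7688

Z-interval: x̄ ± E = 144 ± 5.7688 = (138.2312, 149.7688)

Rounded to 2 decimal places:

(138.23, 149.77)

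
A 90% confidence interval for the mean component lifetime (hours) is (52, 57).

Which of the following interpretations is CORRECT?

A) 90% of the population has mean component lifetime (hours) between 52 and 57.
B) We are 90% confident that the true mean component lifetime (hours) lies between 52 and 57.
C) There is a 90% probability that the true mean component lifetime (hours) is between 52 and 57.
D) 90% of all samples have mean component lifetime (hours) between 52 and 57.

A confidence interval represents our confidence in the procedure, not a probability statement about the parameter.

Key concept: If we repeated this sampling process many times and computed a 90% CI each time, about 90% of those intervals would contain the true population parameter.

For this specific interval (52, 57):
- Midpoint (point estimate): 54.5
- Margin of error: 2.5

The correct interpretation is the one stating confidence that the true parameter lies in the interval — option B.

B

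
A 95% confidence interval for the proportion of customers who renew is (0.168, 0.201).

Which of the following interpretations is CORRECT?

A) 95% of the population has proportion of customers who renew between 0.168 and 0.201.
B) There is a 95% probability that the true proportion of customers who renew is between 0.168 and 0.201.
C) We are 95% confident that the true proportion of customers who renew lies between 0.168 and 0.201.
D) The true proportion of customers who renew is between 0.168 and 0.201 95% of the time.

A confidence interval represents our confidence in the procedure, not a probability statement about the parameter.

Key concept: If we repeated this sampling process many times and computed a 95% CI each time, about 95% of those intervals would contain the true population parameter.

For this specific interval (0.168, 0.201):
- Midpoint (point estimate): 0.1845
- Margin of error: 0.0165

The correct interpretation is the one stating confidence that the true parameter lies in the interval — option C.

C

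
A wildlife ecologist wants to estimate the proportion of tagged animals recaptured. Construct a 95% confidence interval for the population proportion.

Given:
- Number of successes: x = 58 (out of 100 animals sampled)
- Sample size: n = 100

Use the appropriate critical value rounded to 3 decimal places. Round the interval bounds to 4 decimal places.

Sample proportion: p̂ = 58/100 = 0.580000

Check conditions for normal approximation:
  np̂ = 58 ≥ 10 ✓
  n(1-p̂) = 42 ≥ 10 ✓

The sample is large enough, so use a z-interval (normal approximation) for the proportion.

For 95% confidence, z* = 1.96 (from standard normal table)

Standard error: SE = √(p̂(1-p̂)/n) = √(0.580000×0.420000/100) = 0.04935585

Margin of error: E = z* × SE = 1.96 × 0.04935585 = 0.096737

Z-interval: p̂ ± E = 0.580000 ± 0.096737 = (0.483263, 0.676737)

Rounded to 4 decimal places:

(0.4833, 0.6767)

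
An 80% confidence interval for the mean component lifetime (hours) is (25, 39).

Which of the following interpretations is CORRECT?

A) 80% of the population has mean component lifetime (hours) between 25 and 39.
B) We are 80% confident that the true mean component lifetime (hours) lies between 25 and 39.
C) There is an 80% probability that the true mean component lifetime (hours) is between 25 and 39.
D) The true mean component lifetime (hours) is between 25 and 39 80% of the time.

A confidence interval represents our confidence in the procedure, not a probability statement about the parameter.

Key concept: If we repeated this sampling process many times and computed an 80% CI each time, about 80% of those intervals would contain the true population parameter.

For this specific interval (25, 39):
- Midpoint (point estimate): 32
- Margin of error: 7

The correct interpretation is the one stating confidence that the true parameter lies in the interval — option B.

B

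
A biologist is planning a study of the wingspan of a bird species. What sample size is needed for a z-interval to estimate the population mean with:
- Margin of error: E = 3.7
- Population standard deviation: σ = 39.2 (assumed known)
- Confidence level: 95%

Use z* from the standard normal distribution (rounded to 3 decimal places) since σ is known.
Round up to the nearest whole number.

Using z* since population σ is known (z-interval formula).

For 95% confidence, z* = 1.96 (from standard normal table)

Sample size formula for z-interval: n = (z*σ/E)²

n = (1.96 × 39.2 / 3.7)²
  = (20.765405)²
  = 431.2021

Round up to the nearest whole number: n = 432

432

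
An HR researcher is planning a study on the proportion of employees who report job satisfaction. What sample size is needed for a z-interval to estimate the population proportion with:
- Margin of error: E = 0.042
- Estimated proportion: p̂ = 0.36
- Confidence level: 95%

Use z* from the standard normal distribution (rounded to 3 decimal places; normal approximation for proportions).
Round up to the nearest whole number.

Using z* for proportion z-interval (normal approximation).

For 95% confidence, z* = 1.96 (from standard normal table)

Sample size formula for proportion z-interval: n = z*²p̂(1-p̂)/E²

n = 1.96² × 0.36 × 0.64 / 0.042²
  = 3.8416 × 0.2304 / 0.001764
  = 501.7600

Round up to the nearest whole number: n = 502

502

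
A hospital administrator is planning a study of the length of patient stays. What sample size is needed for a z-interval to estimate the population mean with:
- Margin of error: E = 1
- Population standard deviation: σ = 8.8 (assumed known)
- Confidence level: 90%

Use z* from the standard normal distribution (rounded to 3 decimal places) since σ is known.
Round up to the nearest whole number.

Using z* since population σ is known (z-interval formula).

For 90% confidence, z* = 1.645 (from standard normal table)

Sample size formula for z-interval: n = (z*σ/E)²

n = (1.645 × 8.8 / 1)²
  = (14.476000)²
  = 209.5546

Round up to the nearest whole number: n = 210

210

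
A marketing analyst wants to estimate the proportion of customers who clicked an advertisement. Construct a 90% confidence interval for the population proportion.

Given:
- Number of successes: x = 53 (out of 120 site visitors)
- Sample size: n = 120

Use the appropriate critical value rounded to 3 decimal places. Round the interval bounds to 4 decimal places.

Sample proportion: p̂ = 53/120 = 0.441667

Check conditions for normal approximation:
  np̂ = 53 ≥ 10 ✓
  n(1-p̂) = 67 ≥ 10 ✓

The sample is large enough, so use a z-interval (normal approximation) for the proportion.

For 90% confidence, z* = 1.645 (from standard normal table)

Standard error: SE = √(p̂(1-p̂)/n) = √(0.441667×0.558333/120) = 0.04533185

Margin of error: E = z* × SE = 1.645 × 0.04533185 = 0.074571

Z-interval: p̂ ± E = 0.441667 ± 0.074571 = (0.367096, 0.516238)

Rounded to 4 decimal places:

(0.3671, 0.5162)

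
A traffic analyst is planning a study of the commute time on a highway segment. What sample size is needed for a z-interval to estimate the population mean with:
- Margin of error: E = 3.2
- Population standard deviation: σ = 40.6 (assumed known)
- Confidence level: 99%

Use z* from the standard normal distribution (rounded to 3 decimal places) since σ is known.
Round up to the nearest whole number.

Using z* since population σ is known (z-interval formula).

For 99% confidence, z* = 2.576 (from standard normal table)

Sample size formula for z-interval: n = (z*σ/E)²

n = (2.576 × 40.6 / 3.2)²
  = (32.683000)²
  = 1068.1785

Round up to the nearest whole number: n = 1069

1069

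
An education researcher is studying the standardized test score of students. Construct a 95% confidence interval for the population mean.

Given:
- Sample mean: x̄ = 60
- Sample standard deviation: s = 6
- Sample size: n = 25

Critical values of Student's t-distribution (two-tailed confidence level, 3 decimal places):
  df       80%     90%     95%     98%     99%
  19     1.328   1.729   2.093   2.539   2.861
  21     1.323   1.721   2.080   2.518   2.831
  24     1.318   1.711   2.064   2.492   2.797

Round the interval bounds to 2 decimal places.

The population standard deviation σ is unknown (only the sample standard deviation s is given), so use a t-interval with df = n - 1 = 25 - 1 = 24.

For 95% confidence with df = 24, t* = 2.064 (from t-table)

Standard error: SE = s/√n = 6/√25 = 1.200000

Margin of error: E = t* × SE = 2.064 × 1.200000 = 2.4768

T-interval: x̄ ± E = 60 ± 2.4768 = (57.5232, 62.4768)

Rounded to 2 decimal places:

(57.52, 62.48)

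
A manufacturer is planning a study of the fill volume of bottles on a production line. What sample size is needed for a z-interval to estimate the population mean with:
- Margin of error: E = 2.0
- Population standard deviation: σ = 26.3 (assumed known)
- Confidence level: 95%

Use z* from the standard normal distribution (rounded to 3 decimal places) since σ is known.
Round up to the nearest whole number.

Using z* since population σ is known (z-interval formula).

For 95% confidence, z* = 1.96 (from standard normal table)

Sample size formula for z-interval: n = (z*σ/E)²

n = (1.96 × 26.3 / 2.0)²
  = (25.774000)²
  = 664.2991

Round up to the nearest whole number: n = 665

665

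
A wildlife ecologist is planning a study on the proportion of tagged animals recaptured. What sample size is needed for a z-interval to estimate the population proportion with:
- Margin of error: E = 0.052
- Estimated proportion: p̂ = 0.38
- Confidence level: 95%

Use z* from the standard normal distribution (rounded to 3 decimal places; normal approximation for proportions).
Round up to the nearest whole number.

Using z* for proportion z-interval (normal approximation).

For 95% confidence, z* = 1.96 (from standard normal table)

Sample size formula for proportion z-interval: n = z*²p̂(1-p̂)/E²

n = 1.96² × 0.38 × 0.62 / 0.052²
  = 3.8416 × 0.2356 / 0.002704
  = 334.7193

Round up to the nearest whole number: n = 335

335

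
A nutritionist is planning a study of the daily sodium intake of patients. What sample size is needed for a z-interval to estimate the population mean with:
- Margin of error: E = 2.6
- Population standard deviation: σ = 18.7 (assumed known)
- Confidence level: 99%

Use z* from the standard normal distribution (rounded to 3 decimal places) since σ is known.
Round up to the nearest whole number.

Using z* since population σ is known (z-interval formula).

For 99% confidence, z* = 2.576 (from standard normal table)

Sample size formula for z-interval: n = (z*σ/E)²

n = (2.576 × 18.7 / 2.6)²
  = (18.527385)²
  = 343.2640

Round up to the nearest whole number: n = 344

344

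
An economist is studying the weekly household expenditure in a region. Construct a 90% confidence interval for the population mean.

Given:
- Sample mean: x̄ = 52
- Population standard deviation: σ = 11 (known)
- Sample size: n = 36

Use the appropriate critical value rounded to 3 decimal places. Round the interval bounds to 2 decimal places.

The population standard deviation σ is known, so use a z-interval (standard normal critical value).

For 90% confidence, z* = 1.645 (from standard normal table)

Standard error: SE = σ/√n = 11/√36 = 1.833333

Margin of error: E = z* × SE = 1.645 × 1.833333 = 3.0158

Z-interval: x̄ ± E = 52 ± 3.0158 = (48.9842, 55.0158)

Rounded to 2 decimal places:

(48.98, 55.02)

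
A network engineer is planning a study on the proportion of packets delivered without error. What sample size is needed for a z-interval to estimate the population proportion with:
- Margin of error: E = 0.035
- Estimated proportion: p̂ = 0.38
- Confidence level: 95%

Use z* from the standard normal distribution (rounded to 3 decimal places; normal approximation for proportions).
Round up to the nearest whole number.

Using z* for proportion z-interval (normal approximation).

For 95% confidence, z* = 1.96 (from standard normal table)

Sample size formula for proportion z-interval: n = z*²p̂(1-p̂)/E²

n = 1.96² × 0.38 × 0.62 / 0.035²
  = 3.8416 × 0.2356 / 0.001225
  = 738.8416

Round up to the nearest whole number: n = 739

739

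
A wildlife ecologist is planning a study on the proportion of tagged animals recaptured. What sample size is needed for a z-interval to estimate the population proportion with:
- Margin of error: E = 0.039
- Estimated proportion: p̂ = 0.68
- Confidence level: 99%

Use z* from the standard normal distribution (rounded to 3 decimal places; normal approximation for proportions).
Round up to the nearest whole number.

Using z* for proportion z-interval (normal approximation).

For 99% confidence, z* = 2.576 (from standard normal table)

Sample size formula for proportion z-interval: n = z*²p̂(1-p̂)/E²

n = 2.576² × 0.68 × 0.32 / 0.039²
  = 6.635776 × 0.2176 / 0.001521
  = 949.3392

Round up to the nearest whole number: n = 950

950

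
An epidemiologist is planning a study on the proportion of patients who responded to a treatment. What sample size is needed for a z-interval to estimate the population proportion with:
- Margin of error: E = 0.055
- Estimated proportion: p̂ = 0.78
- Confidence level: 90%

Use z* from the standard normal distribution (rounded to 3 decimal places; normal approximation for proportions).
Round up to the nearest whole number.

Using z* for proportion z-interval (normal approximation).

For 90% confidence, z* = 1.645 (from standard normal table)

Sample size formula for proportion z-interval: n = z*²p̂(1-p̂)/E²

n = 1.645² × 0.78 × 0.22 / 0.055²
  = 2.706025 × 0.1716 / 0.003025
  = 153.5054

Round up to the nearest whole number: n = 154

154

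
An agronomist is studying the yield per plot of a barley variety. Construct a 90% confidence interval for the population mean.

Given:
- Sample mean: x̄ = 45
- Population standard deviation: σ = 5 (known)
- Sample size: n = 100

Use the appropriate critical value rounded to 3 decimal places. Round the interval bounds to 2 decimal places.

The population standard deviation σ is known, so use a z-interval (standard normal critical value).

For 90% confidence, z* = 1.645 (from standard normal table)

Standard error: SE = σ/√n = 5/√100 = 0.500000

Margin of error: E = z* × SE = 1.645 × 0.500000 = 0.8225

Z-interval: x̄ ± E = 45 ± 0.8225 = (44.1775, 45.8225)

Rounded to 2 decimal places:

(44.18, 45.82)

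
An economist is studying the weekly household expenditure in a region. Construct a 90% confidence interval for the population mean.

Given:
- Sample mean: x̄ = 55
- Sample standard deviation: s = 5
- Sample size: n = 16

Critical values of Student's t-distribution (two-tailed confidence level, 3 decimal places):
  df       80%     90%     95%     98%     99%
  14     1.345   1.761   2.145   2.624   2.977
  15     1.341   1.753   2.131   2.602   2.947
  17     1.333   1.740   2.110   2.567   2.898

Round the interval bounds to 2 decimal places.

The population standard deviation σ is unknown (only the sample standard deviation s is given), so use a t-interval with df = n - 1 = 16 - 1 = 15.

For 90% confidence with df = 15, t* = 1.753 (from t-table)

Standard error: SE = s/√n = 5/√16 = 1.250000

Margin of error: E = t* × SE = 1.753 × 1.250000 = 2.1912

T-interval: x̄ ± E = 55 ± 2.1912 = (52.8088, 57.1912)

Rounded to 2 decimal places:

(52.81, 57.19)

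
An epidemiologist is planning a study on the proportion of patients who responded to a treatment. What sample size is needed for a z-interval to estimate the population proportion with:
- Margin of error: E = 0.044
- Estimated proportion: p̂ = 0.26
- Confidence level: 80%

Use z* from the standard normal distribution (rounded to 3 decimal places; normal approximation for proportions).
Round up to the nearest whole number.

Using z* for proportion z-interval (normal approximation).

For 80% confidence, z* = 1.282 (from standard normal table)

Sample size formula for proportion z-interval: n = z*²p̂(1-p̂)/E²

n = 1.282² × 0.26 × 0.74 / 0.044²
  = 1.643524 × 0.1924 / 0.001936
  = 163.3337

Round up to the nearest whole number: n = 164

164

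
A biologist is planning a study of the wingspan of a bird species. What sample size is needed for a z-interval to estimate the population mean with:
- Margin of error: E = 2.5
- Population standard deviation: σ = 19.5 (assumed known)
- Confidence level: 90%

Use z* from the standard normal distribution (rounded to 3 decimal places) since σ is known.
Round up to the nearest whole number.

Using z* since population σ is known (z-interval formula).

For 90% confidence, z* = 1.645 (from standard normal table)

Sample size formula for z-interval: n = (z*σ/E)²

n = (1.645 × 19.5 / 2.5)²
  = (12.831000)²
  = 164.6346

Round up to the nearest whole number: n = 165

165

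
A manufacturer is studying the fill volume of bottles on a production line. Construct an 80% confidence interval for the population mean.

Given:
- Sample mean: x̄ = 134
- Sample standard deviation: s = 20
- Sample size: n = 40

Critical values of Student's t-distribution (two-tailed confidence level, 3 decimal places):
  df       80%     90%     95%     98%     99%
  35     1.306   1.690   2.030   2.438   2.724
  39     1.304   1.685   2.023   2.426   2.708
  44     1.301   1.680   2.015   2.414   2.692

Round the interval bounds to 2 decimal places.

The population standard deviation σ is unknown (only the sample standard deviation s is given), so use a t-interval with df = n - 1 = 40 - 1 = 39.

For 80% confidence with df = 39, t* = 1.304 (from t-table)

Standard error: SE = s/√n = 20/√40 = 3.162278

Margin of error: E = t* × SE = 1.304 × 3.162278 = 4.1236

T-interval: x̄ ± E = 134 ± 4.1236 = (129.8764, 138.1236)

Rounded to 2 decimal places:

(129.88, 138.12)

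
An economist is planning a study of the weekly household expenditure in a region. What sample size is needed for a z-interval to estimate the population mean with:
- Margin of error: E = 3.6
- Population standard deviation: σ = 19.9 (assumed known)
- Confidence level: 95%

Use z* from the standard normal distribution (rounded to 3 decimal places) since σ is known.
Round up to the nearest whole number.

Using z* since population σ is known (z-interval formula).

For 95% confidence, z* = 1.96 (from standard normal table)

Sample size formula for z-interval: n = (z*σ/E)²

n = (1.96 × 19.9 / 3.6)²
  = (10.834444)²
  = 117.3852

Round up to the nearest whole number: n = 118

118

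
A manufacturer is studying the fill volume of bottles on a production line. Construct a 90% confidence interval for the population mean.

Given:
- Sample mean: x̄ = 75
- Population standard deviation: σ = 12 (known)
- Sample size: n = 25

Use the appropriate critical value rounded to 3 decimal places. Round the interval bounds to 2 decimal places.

The population standard deviation σ is known, so use a z-interval (standard normal critical value).

For 90% confidence, z* = 1.645 (from standard normal table)

Standard error: SE = σ/√n = 12/√25 = 2.400000

Margin of error: E = z* × SE = 1.645 × 2.400000 = 3.9480

Z-interval: x̄ ± E = 75 ± 3.9480 = (71.0520, 78.9480)

Rounded to 2 decimal places:

(71.05, 78.95)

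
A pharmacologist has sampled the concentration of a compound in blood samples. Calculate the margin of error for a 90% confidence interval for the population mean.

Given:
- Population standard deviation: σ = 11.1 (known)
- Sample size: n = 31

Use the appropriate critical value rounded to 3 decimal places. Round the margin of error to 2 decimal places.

The population standard deviation σ is known, so use the z-interval margin of error formula.

For 90% confidence, z* = 1.645 (from standard normal table)

Margin of error formula for z-interval: E = z* × σ/√n

E = 1.645 × 11.1/√31
  = 1.645 × 1.993619
  = 3.2795

Rounded to 2 decimal places:

3.28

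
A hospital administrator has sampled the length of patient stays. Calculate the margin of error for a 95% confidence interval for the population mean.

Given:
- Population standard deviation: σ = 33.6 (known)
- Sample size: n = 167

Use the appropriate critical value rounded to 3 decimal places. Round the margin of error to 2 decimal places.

The population standard deviation σ is known, so use the z-interval margin of error formula.

For 95% confidence, z* = 1.96 (from standard normal table)

Margin of error formula for z-interval: E = z* × σ/√n

E = 1.96 × 33.6/√167
  = 1.96 × 2.600046
  = 5.0961

Rounded to 2 decimal places:

5.10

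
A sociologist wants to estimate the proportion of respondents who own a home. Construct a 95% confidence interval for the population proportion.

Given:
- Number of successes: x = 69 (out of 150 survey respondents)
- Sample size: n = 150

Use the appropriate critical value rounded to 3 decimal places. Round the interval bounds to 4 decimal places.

Sample proportion: p̂ = 69/150 = 0.460000

Check conditions for normal approximation:
  np̂ = 69 ≥ 10 ✓
  n(1-p̂) = 81 ≥ 10 ✓

The sample is large enough, so use a z-interval (normal approximation) for the proportion.

For 95% confidence, z* = 1.96 (from standard normal table)

Standard error: SE = √(p̂(1-p̂)/n) = √(0.460000×0.540000/150) = 0.04069398

Margin of error: E = z* × SE = 1.96 × 0.04069398 = 0.079760

Z-interval: p̂ ± E = 0.460000 ± 0.079760 = (0.380240, 0.539760)

Rounded to 4 decimal places:

(0.3802, 0.5398)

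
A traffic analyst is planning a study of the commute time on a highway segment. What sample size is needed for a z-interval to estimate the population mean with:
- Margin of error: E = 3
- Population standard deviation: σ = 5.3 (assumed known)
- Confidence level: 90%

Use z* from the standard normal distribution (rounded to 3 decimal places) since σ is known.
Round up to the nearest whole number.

Using z* since population σ is known (z-interval formula).

For 90% confidence, z* = 1.645 (from standard normal table)

Sample size formula for z-interval: n = (z*σ/E)²

n = (1.645 × 5.3 / 3)²
  = (2.906167)²
  = 8.4458

Round up to the nearest whole number: n = 9

9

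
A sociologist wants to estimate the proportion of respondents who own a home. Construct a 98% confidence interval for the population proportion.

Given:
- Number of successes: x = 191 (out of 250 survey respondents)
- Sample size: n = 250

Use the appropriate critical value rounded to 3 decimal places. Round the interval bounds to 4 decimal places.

Sample proportion: p̂ = 191/250 = 0.764000

Check conditions for normal approximation:
  np̂ = 191 ≥ 10 ✓
  n(1-p̂) = 59 ≥ 10 ✓

The sample is large enough, so use a z-interval (normal approximation) for the proportion.

For 98% confidence, z* = 2.326 (from standard normal table)

Standard error: SE = √(p̂(1-p̂)/n) = √(0.764000×0.236000/250) = 0.02685546

Margin of error: E = z* × SE = 2.326 × 0.02685546 = 0.062466

Z-interval: p̂ ± E = 0.764000 ± 0.062466 = (0.701534, 0.826466)

Rounded to 4 decimal places:

(0.7015, 0.8265)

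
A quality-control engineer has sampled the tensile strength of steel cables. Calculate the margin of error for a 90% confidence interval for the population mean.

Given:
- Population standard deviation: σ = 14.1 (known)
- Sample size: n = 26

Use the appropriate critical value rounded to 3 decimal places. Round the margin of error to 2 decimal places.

The population standard deviation σ is known, so use the z-interval margin of error formula.

For 90% confidence, z* = 1.645 (from standard normal table)

Margin of error formula for z-interval: E = z* × σ/√n

E = 1.645 × 14.1/√26
  = 1.645 × 2.765238
  = 4.5488

Rounded to 2 decimal places:

4.55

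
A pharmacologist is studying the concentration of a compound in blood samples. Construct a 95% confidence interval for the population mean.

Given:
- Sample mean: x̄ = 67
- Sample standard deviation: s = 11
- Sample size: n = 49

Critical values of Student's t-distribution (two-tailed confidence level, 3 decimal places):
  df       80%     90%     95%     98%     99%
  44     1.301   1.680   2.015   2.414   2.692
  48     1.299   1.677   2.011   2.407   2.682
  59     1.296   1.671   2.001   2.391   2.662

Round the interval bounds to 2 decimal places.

The population standard deviation σ is unknown (only the sample standard deviation s is given), so use a t-interval with df = n - 1 = 49 - 1 = 48.

For 95% confidence with df = 48, t* = 2.011 (from t-table)

Standard error: SE = s/√n = 11/√49 = 1.571429

Margin of error: E = t* × SE = 2.011 × 1.571429 = 3.1601

T-interval: x̄ ± E = 67 ± 3.1601 = (63.8399, 70.1601)

Rounded to 2 decimal places:

(63.84, 70.16)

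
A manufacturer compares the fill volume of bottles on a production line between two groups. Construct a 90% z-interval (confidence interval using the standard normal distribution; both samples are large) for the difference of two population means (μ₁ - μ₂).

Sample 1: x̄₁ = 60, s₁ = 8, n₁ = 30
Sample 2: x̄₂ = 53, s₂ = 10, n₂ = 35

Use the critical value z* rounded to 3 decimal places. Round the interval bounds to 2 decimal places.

Both samples are large (n₁ = 30 ≥ 30, n₂ = 35 ≥ 30), so a z-interval for the difference of means applies.

Point estimate: x̄₁ - x̄₂ = 60 - 53 = 7

Standard error: SE = √(s₁²/n₁ + s₂²/n₂)
= √(8²/30 + 10²/35)
= √(2.133333 + 2.857143)
= 2.233937

For 90% confidence, z* = 1.645 (from standard normal table)
Margin of error: E = z* × SE = 1.645 × 2.233937 = 3.6748

Z-interval: (x̄₁ - x̄₂) ± E = 7 ± 3.6748 = (3.3252, 10.6748)

Rounded to 2 decimal places:

(3.33, 10.67)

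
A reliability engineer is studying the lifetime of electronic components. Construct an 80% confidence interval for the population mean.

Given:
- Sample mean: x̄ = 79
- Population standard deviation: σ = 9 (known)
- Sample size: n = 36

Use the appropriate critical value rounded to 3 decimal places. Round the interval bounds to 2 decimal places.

The population standard deviation σ is known, so use a z-interval (standard normal critical value).

For 80% confidence, z* = 1.282 (from standard normal table)

Standard error: SE = σ/√n = 9/√36 = 1.500000

Margin of error: E = z* × SE = 1.282 × 1.500000 = 1.9230

Z-interval: x̄ ± E = 79 ± 1.9230 = (77.0770, 80.9230)

Rounded to 2 decimal places:

(77.08, 80.92)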